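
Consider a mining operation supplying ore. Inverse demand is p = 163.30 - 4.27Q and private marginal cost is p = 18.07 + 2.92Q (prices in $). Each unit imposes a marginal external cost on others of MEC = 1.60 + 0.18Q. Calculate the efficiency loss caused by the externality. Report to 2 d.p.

DWL = $1.86

Market equilibrium (private): 18.07 + 2.92Q = 163.30 - 4.27Q → Q_m = 20.1989.
Social marginal cost = private MC + MEC = 19.67 + 3.10Q.
Set SMC = demand: 19.67 + 3.10Q = 163.30 - 4.27Q → Q* = 19.4885.
The welfare-loss triangle has base |Q_m − Q*| and height MEC(Q_m) (the vertical gap between SMC and demand is zero at Q* and MEC at Q_m).
DWL = ½ × 0.7104 × 5.2358 = 1.8598.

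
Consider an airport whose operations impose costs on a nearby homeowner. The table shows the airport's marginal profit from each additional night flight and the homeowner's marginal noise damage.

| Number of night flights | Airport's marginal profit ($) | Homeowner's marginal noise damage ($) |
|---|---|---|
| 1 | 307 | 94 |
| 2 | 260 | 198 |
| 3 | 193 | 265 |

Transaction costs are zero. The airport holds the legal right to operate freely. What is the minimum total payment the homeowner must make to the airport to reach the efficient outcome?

$193

Left alone the airport would choose level 3 (marginal profit stays positive).
Efficient level: k* = 2 (marginal profit ≥ marginal noise damage through 2).
The homeowner must at least cover the airport's forgone profit from cutting 3→2: 193 = 193.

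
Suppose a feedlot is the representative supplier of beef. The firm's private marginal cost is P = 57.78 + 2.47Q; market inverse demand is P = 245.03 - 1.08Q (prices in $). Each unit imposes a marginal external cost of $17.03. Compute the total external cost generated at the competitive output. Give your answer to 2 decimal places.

$898.27

Market equilibrium (private): 57.78 + 2.47Q = 245.03 - 1.08Q → Q_m = 52.7465.
Total external cost = MEC × Q_m = 17.03 × 52.7465 = 898.2729.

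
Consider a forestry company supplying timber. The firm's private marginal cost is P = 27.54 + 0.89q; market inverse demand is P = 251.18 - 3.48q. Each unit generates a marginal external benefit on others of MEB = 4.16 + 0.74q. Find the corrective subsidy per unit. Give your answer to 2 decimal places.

Social marginal cost = private MC − MEB = 23.38 + 0.15q.
Set SMC = demand: 23.38 + 0.15q = 251.18 - 3.48q → q* = 62.7548.
The Pigouvian subsidy equals MEB at q*: 4.16 + 0.74×62.7548 = 50.5986.

subsidy = 50.60 per unit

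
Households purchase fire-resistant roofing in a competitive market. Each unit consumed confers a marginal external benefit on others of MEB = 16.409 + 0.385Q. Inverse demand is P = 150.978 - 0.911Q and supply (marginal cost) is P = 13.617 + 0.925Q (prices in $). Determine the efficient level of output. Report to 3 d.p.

Social marginal benefit = demand + MEB = 167.387 - 0.526Q.
Set SMB = MC: 167.387 - 0.526Q = 13.617 + 0.925Q → Q* = 105.9752.

Q* = 105.975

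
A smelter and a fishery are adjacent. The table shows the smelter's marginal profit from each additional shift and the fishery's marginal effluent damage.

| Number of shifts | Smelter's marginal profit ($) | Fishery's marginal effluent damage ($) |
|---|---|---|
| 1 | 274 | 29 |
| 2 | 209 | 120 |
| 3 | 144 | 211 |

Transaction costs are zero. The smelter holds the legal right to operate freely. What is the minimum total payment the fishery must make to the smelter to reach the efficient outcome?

Left alone the smelter would choose level 3 (marginal profit stays positive).
Efficient level: k* = 2 (marginal profit ≥ marginal effluent damage through 2).
The fishery must at least cover the smelter's forgone profit from cutting 3→2: 144 = 144.

$144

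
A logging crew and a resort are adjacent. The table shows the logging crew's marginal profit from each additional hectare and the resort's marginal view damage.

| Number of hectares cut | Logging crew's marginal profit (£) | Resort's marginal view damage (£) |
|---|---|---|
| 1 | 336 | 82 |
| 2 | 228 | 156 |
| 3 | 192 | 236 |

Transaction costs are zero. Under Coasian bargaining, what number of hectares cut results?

2

Bargaining reaches the level where marginal profit last exceeds marginal view damage.
That holds through level 2 (228 ≥ 156) but not at 3 (192 < 236).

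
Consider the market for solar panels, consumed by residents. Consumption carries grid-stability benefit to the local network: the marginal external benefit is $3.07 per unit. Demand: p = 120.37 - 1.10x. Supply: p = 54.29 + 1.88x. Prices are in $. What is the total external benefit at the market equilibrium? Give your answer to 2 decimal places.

$68.08

Market equilibrium (private): 54.29 + 1.88x = 120.37 - 1.10x → x_m = 22.1745.
Total external benefit = MEB × x_m = 3.07 × 22.1745 = 68.0757.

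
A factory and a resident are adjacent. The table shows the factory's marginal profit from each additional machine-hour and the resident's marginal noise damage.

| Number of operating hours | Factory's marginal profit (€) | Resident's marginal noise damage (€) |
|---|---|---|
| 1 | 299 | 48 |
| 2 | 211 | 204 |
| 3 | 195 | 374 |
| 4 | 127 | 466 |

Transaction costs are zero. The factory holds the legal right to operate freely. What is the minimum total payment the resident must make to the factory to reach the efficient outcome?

Left alone the factory would choose level 4 (marginal profit stays positive).
Efficient level: k* = 2 (marginal profit ≥ marginal noise damage through 2).
The resident must at least cover the factory's forgone profit from cutting 4→2: 195 + 127 = 322.

€322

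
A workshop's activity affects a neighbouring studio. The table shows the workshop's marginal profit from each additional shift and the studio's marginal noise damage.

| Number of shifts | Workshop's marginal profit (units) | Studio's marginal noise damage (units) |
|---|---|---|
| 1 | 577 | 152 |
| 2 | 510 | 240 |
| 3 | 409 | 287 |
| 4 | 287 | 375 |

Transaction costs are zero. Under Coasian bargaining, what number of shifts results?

3

Bargaining reaches the level where marginal profit last exceeds marginal noise damage.
That holds through level 3 (409 ≥ 287) but not at 4 (287 < 375).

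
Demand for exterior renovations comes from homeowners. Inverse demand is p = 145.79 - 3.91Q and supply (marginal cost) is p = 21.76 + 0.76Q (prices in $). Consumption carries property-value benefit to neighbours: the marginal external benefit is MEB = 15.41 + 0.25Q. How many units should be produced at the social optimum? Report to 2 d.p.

Social marginal benefit = demand + MEB = 161.20 - 3.66Q.
Set SMB = MC: 161.20 - 3.66Q = 21.76 + 0.76Q → Q* = 31.5475.

Q* = 31.55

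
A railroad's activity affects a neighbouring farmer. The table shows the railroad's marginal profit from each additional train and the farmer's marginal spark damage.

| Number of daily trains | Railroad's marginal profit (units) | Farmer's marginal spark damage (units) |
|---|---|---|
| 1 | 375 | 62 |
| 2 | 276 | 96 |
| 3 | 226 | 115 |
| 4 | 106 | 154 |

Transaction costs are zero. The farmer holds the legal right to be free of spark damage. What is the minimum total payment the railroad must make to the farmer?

Efficient level: marginal profit ≥ marginal spark damage through level 3, so k* = 3.
With the farmer holding the right, the railroad must at least compensate total damage at k*: 62 + 96 + 115 = 273.

273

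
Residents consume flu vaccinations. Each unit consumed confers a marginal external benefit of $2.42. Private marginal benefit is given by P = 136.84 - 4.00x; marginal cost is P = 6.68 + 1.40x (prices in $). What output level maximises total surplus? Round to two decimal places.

x* = 24.55

Social marginal benefit = demand + MEB = 139.26 - 4.00x.
Set SMB = MC: 139.26 - 4.00x = 6.68 + 1.40x → x* = 24.5519.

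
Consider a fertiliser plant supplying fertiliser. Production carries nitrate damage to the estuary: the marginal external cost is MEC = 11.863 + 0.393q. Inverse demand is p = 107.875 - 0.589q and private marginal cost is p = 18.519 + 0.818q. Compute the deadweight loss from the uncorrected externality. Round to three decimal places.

Market equilibrium (private): 18.519 + 0.818q = 107.875 - 0.589q → q_m = 63.5082.
Social marginal cost = private MC + MEC = 30.382 + 1.211q.
Set SMC = demand: 30.382 + 1.211q = 107.875 - 0.589q → q* = 43.0517.
The loss is the area between SMC and demand from q* to q_m; with linear curves that's a triangle of height MEC(q_m).
DWL = ½ × 20.4565 × 36.8217 = 376.6216.

DWL = 376.622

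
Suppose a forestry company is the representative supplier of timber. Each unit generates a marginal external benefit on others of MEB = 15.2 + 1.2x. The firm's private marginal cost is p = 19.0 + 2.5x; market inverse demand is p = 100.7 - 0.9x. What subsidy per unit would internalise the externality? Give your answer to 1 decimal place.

Social marginal cost = private MC − MEB = 3.8 + 1.3x.
Set SMC = demand: 3.8 + 1.3x = 100.7 - 0.9x → x* = 44.0455.
The Pigouvian subsidy equals MEB at x*: 15.2 + 1.2×44.0455 = 68.0546.

subsidy = 68.1 per unit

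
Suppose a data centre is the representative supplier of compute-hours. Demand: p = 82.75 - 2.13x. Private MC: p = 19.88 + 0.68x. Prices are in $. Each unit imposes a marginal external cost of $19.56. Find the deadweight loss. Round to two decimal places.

DWL = $68.08

Market equilibrium (private): 19.88 + 0.68x = 82.75 - 2.13x → x_m = 22.3737.
Social marginal cost = private MC + MEC = 39.44 + 0.68x.
Set SMC = demand: 39.44 + 0.68x = 82.75 - 2.13x → x* = 15.4128.
The loss is the area between SMC and demand from x* to x_m; with linear curves that's a triangle of height MEC(x_m).
DWL = ½ × 6.9609 × 19.5600 = 68.0776.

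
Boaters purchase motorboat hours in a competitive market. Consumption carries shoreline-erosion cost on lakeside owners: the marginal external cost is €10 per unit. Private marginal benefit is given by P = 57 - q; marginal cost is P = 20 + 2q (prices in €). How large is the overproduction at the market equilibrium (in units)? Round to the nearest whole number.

3 units

Market equilibrium (private): 20 + 2q = 57 - q → q_m = 12.3333.
Social marginal benefit = demand − MEC = 47 - q.
Set SMB = MC: 47 - q = 20 + 2q → q* = 9.0000.
Gap = |12.3333 − 9.0000| = 3.3333.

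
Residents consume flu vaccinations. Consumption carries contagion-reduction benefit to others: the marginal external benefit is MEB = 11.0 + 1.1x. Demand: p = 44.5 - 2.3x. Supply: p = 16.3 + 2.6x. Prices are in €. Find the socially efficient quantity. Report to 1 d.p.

Social marginal benefit = demand + MEB = 55.5 - 1.2x.
Set SMB = MC: 55.5 - 1.2x = 16.3 + 2.6x → x* = 10.3158.

x* = 10.3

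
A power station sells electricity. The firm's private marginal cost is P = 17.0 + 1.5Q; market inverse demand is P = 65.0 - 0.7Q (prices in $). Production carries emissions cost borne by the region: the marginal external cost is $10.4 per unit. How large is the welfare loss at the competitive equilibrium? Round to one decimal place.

Market equilibrium (private): 17.0 + 1.5Q = 65.0 - 0.7Q → Q_m = 21.8182.
Social marginal cost = private MC + MEC = 27.4 + 1.5Q.
Set SMC = demand: 27.4 + 1.5Q = 65.0 - 0.7Q → Q* = 17.0909.
The welfare-loss triangle has base |Q_m − Q*| and height MEC(Q_m) (the vertical gap between SMC and demand is zero at Q* and MEC at Q_m).
DWL = ½ × 4.7273 × 10.4000 = 24.5820.

DWL = $24.6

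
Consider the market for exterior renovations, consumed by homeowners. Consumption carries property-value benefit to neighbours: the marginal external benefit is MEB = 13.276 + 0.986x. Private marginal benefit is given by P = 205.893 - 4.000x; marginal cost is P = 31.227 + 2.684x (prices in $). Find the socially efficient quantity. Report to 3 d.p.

Social marginal benefit = demand + MEB = 219.169 - 3.014x.
Set SMB = MC: 219.169 - 3.014x = 31.227 + 2.684x → x* = 32.9839.

x* = 32.984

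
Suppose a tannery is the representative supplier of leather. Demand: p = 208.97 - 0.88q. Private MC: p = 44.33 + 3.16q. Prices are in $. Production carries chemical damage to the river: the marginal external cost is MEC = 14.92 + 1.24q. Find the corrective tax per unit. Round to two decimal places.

tax = $50.08 per unit

Social marginal cost = private MC + MEC = 59.25 + 4.40q.
Set SMC = demand: 59.25 + 4.40q = 208.97 - 0.88q → q* = 28.3561.
The Pigouvian tax equals MEC at q*: 14.92 + 1.24×28.3561 = 50.0816.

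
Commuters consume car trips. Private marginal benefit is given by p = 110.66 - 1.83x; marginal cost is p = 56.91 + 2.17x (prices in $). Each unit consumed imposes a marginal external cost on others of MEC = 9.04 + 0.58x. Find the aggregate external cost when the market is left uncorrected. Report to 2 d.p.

$173.84

Market equilibrium (private): 56.91 + 2.17x = 110.66 - 1.83x → x_m = 13.4375.
Total external cost = ∫₀^{x_m} (9.04 + 0.58x) dx = 9.04×13.4375 + ½×0.58×13.4375² = 173.8393.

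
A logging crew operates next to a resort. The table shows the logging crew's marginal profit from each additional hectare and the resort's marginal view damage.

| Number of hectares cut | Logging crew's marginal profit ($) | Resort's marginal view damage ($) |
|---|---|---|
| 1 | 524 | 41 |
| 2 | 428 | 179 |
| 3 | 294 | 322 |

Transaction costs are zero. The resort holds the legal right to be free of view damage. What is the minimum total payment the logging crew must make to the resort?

$220

Efficient level: marginal profit ≥ marginal view damage through level 2, so k* = 2.
With the resort holding the right, the logging crew must at least compensate total damage at k*: 41 + 179 = 220.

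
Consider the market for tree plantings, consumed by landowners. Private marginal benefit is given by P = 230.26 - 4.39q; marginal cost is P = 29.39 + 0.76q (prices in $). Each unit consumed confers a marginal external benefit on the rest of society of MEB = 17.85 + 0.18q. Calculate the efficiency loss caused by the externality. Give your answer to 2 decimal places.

Market equilibrium (private): 29.39 + 0.76q = 230.26 - 4.39q → q_m = 39.0039.
Social marginal benefit = demand + MEB = 248.11 - 4.21q.
Set SMB = MC: 248.11 - 4.21q = 29.39 + 0.76q → q* = 44.0080.
Between q* and q_m the wedge SMB − MC runs linearly from 0 to MEB(q_m), so the loss is a triangle.
DWL = ½ × 5.0041 × 24.8707 = 62.2277.

DWL = $62.23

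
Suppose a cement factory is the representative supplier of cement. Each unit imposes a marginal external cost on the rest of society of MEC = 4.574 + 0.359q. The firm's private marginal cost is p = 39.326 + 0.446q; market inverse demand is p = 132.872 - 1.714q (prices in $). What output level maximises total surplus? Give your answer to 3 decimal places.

q* = 35.320

Social marginal cost = private MC + MEC = 43.900 + 0.805q.
Set SMC = demand: 43.900 + 0.805q = 132.872 - 1.714q → q* = 35.3204.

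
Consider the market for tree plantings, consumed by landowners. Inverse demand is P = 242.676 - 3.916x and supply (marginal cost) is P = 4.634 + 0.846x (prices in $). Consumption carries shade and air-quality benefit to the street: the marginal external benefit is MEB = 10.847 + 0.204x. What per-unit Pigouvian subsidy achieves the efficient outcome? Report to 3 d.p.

Social marginal benefit = demand + MEB = 253.523 - 3.712x.
Set SMB = MC: 253.523 - 3.712x = 4.634 + 0.846x → x* = 54.6049.
The Pigouvian subsidy equals MEB at x*: 10.847 + 0.204×54.6049 = 21.9864.

subsidy = $21.986 per unit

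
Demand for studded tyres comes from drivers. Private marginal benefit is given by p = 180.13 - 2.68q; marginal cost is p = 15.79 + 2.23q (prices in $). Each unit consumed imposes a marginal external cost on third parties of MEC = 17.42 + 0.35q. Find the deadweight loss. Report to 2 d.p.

Market equilibrium (private): 15.79 + 2.23q = 180.13 - 2.68q → q_m = 33.4705.
Social marginal benefit = demand − MEC = 162.71 - 3.03q.
Set SMB = MC: 162.71 - 3.03q = 15.79 + 2.23q → q* = 27.9316.
Between q* and q_m the wedge MC − SMB runs linearly from 0 to MEC(q_m), so the loss is a triangle.
DWL = ½ × 5.5389 × 29.1347 = 80.6871.

DWL = $80.69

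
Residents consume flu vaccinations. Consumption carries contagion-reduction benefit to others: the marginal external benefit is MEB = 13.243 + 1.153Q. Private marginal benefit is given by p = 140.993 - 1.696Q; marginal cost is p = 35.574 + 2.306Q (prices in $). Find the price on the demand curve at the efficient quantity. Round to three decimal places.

Social marginal benefit = demand + MEB = 154.236 - 0.543Q.
Set SMB = MC: 154.236 - 0.543Q = 35.574 + 2.306Q → Q* = 41.6504.
Consumer price on the demand curve at Q*: 140.993 − 1.696×41.6504 = 70.3539.

P = $70.354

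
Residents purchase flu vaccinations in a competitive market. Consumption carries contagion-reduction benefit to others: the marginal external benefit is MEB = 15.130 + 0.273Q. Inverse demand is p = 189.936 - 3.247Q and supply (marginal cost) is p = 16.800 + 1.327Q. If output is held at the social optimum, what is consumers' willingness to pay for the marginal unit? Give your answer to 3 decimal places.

Social marginal benefit = demand + MEB = 205.066 - 2.974Q.
Set SMB = MC: 205.066 - 2.974Q = 16.800 + 1.327Q → Q* = 43.7726.
Consumer price on the demand curve at Q*: 189.936 − 3.247×43.7726 = 47.8064.

P = 47.806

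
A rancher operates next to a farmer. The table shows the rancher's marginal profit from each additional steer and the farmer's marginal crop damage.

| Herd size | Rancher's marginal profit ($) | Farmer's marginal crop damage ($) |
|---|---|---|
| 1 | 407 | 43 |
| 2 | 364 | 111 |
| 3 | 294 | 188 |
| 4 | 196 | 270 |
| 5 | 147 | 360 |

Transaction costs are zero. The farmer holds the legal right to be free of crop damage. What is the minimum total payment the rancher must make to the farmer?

$342

Efficient level: marginal profit ≥ marginal crop damage through level 3, so k* = 3.
With the farmer holding the right, the rancher must at least compensate total damage at k*: 43 + 111 + 188 = 342.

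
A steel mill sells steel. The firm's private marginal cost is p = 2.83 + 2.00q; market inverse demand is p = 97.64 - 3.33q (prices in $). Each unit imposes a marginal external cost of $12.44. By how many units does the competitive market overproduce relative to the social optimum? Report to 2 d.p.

2.33 units

Market equilibrium (private): 2.83 + 2.00q = 97.64 - 3.33q → q_m = 17.7880.
Social marginal cost = private MC + MEC = 15.27 + 2.00q.
Set SMC = demand: 15.27 + 2.00q = 97.64 - 3.33q → q* = 15.4540.
Gap = |17.7880 − 15.4540| = 2.3340.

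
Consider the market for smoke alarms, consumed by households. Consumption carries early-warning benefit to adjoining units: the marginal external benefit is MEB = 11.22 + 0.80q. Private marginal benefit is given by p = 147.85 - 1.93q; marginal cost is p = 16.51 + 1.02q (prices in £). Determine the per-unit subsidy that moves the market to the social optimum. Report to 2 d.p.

Social marginal benefit = demand + MEB = 159.07 - 1.13q.
Set SMB = MC: 159.07 - 1.13q = 16.51 + 1.02q → q* = 66.3070.
The Pigouvian subsidy equals MEB at q*: 11.22 + 0.80×66.3070 = 64.2656.

subsidy = £64.27 per unit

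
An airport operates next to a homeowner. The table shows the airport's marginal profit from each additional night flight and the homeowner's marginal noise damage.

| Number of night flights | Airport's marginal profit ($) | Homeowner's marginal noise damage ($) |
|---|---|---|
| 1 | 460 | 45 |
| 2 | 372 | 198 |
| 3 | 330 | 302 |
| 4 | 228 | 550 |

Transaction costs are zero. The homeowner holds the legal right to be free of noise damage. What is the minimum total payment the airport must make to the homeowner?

$545

Efficient level: marginal profit ≥ marginal noise damage through level 3, so k* = 3.
With the homeowner holding the right, the airport must at least compensate total damage at k*: 45 + 198 + 302 = 545.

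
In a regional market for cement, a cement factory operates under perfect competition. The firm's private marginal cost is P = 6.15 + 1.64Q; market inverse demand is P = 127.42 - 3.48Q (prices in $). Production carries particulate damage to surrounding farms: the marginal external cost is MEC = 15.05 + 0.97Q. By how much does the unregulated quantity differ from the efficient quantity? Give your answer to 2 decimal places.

6.24 units

Market equilibrium (private): 6.15 + 1.64Q = 127.42 - 3.48Q → Q_m = 23.6855.
Social marginal cost = private MC + MEC = 21.20 + 2.61Q.
Set SMC = demand: 21.20 + 2.61Q = 127.42 - 3.48Q → Q* = 17.4417.
Gap = |23.6855 − 17.4417| = 6.2438.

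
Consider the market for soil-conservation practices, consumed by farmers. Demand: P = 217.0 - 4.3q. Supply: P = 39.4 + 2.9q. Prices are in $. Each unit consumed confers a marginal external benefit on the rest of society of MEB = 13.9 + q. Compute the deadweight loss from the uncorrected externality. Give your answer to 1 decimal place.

DWL = $120.0

Market equilibrium (private): 39.4 + 2.9q = 217.0 - 4.3q → q_m = 24.6667.
Social marginal benefit = demand + MEB = 230.9 - 3.3q.
Set SMB = MC: 230.9 - 3.3q = 39.4 + 2.9q → q* = 30.8871.
The welfare-loss triangle has base |q_m − q*| and height MEB(q_m) (the vertical gap between SMB and MC is zero at q* and MEB at q_m).
DWL = ½ × 6.2204 × 38.5667 = 119.9502.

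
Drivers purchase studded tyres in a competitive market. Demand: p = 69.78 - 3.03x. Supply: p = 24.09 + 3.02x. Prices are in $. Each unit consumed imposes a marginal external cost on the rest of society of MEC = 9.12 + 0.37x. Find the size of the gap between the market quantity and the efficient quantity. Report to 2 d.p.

1.86 units

Market equilibrium (private): 24.09 + 3.02x = 69.78 - 3.03x → x_m = 7.5521.
Social marginal benefit = demand − MEC = 60.66 - 3.40x.
Set SMB = MC: 60.66 - 3.40x = 24.09 + 3.02x → x* = 5.6963.
Gap = |7.5521 − 5.6963| = 1.8558.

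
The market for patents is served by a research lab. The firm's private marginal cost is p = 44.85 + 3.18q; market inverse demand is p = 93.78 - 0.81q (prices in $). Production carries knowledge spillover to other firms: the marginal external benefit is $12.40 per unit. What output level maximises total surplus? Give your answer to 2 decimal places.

Social marginal cost = private MC − MEB = 32.45 + 3.18q.
Set SMC = demand: 32.45 + 3.18q = 93.78 - 0.81q → q* = 15.3709.

q* = 15.37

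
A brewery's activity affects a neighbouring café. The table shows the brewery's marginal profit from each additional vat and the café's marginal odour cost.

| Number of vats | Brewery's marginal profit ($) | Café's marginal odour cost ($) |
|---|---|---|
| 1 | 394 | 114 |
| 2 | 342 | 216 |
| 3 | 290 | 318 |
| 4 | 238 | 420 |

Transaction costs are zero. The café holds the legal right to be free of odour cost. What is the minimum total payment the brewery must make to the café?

Efficient level: marginal profit ≥ marginal odour cost through level 2, so k* = 2.
With the café holding the right, the brewery must at least compensate total damage at k*: 114 + 216 = 330.

$330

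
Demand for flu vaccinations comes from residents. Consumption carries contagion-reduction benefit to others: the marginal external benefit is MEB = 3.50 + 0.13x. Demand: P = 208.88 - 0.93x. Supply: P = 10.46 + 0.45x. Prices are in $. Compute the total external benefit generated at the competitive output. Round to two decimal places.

$1847.01

Market equilibrium (private): 10.46 + 0.45x = 208.88 - 0.93x → x_m = 143.7826.
Total external benefit = ∫₀^{x_m} (3.50 + 0.13x) dx = 3.50×143.7826 + ½×0.13×143.7826² = 1847.0124.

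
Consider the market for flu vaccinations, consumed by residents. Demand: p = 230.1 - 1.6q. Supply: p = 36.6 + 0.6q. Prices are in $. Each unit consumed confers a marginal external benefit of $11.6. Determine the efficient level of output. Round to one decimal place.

Social marginal benefit = demand + MEB = 241.7 - 1.6q.
Set SMB = MC: 241.7 - 1.6q = 36.6 + 0.6q → q* = 93.2273.

q* = 93.2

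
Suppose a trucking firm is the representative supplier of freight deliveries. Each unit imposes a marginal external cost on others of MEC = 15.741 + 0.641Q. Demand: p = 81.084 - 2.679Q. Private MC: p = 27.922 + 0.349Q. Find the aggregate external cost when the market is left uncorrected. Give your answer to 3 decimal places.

375.153

Market equilibrium (private): 27.922 + 0.349Q = 81.084 - 2.679Q → Q_m = 17.5568.
Total external cost = ∫₀^{Q_m} (15.741 + 0.641Q) dQ = 15.741×17.5568 + ½×0.641×17.5568² = 375.1529.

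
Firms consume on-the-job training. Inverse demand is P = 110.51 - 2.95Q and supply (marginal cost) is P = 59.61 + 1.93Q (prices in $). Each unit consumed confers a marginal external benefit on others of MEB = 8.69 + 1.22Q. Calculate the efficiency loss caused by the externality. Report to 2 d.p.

Market equilibrium (private): 59.61 + 1.93Q = 110.51 - 2.95Q → Q_m = 10.4303.
Social marginal benefit = demand + MEB = 119.20 - 1.73Q.
Set SMB = MC: 119.20 - 1.73Q = 59.61 + 1.93Q → Q* = 16.2814.
Height of the DWL triangle at Q_m is SMB(Q_m) − MC(Q_m) = MEB(Q_m) = 21.4150.
DWL = ½ × 5.8511 × 21.4150 = 62.6507.

DWL = $62.65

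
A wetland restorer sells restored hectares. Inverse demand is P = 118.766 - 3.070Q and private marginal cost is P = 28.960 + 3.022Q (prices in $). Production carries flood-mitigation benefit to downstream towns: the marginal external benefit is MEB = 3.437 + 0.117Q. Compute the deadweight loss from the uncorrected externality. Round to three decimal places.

DWL = $2.230

Market equilibrium (private): 28.960 + 3.022Q = 118.766 - 3.070Q → Q_m = 14.7416.
Social marginal cost = private MC − MEB = 25.523 + 2.905Q.
Set SMC = demand: 25.523 + 2.905Q = 118.766 - 3.070Q → Q* = 15.6055.
Between Q* and Q_m the wedge demand − SMC runs linearly from 0 to MEB(Q_m), so the loss is a triangle.
DWL = ½ × 0.8639 × 5.1618 = 2.2296.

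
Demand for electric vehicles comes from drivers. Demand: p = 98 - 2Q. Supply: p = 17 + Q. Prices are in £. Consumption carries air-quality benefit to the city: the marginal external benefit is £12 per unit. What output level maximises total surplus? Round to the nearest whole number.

Social marginal benefit = demand + MEB = 110 - 2Q.
Set SMB = MC: 110 - 2Q = 17 + Q → Q* = 31.0000.

Q* = 31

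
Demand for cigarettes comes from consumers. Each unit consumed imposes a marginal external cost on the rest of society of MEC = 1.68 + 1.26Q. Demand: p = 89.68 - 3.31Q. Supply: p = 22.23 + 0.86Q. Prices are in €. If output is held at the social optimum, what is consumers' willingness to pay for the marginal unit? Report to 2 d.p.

Social marginal benefit = demand − MEC = 88.00 - 4.57Q.
Set SMB = MC: 88.00 - 4.57Q = 22.23 + 0.86Q → Q* = 12.1123.
Consumer price on the demand curve at Q*: 89.68 − 3.31×12.1123 = 49.5883.

P = €49.59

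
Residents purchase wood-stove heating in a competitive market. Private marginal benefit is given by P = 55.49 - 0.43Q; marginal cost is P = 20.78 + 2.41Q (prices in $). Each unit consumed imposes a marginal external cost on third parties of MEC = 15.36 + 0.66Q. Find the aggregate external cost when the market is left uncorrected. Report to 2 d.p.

$237.02

Market equilibrium (private): 20.78 + 2.41Q = 55.49 - 0.43Q → Q_m = 12.2218.
Total external cost = ∫₀^{Q_m} (15.36 + 0.66Q) dQ = 15.36×12.2218 + ½×0.66×12.2218² = 237.0197.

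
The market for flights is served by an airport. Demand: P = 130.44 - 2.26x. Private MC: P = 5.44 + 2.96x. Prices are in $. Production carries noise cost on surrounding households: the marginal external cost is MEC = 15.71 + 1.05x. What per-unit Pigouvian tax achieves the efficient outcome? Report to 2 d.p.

Social marginal cost = private MC + MEC = 21.15 + 4.01x.
Set SMC = demand: 21.15 + 4.01x = 130.44 - 2.26x → x* = 17.4306.
The Pigouvian tax equals MEC at x*: 15.71 + 1.05×17.4306 = 34.0121.

tax = $34.01 per unit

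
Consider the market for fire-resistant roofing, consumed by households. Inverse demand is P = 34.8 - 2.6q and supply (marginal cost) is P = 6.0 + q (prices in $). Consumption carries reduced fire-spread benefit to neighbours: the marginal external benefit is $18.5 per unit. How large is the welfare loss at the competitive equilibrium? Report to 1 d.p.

DWL = $47.5

Market equilibrium (private): 6.0 + q = 34.8 - 2.6q → q_m = 8.0000.
Social marginal benefit = demand + MEB = 53.3 - 2.6q.
Set SMB = MC: 53.3 - 2.6q = 6.0 + q → q* = 13.1389.
The loss is the area between SMB and MC from q* to q_m; with linear curves that's a triangle of height MEB(q_m).
DWL = ½ × 5.1389 × 18.5000 = 47.5348.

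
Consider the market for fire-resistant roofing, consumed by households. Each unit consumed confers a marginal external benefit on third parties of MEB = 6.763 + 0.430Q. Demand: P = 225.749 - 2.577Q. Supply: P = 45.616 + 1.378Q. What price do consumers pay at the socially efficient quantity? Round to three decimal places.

Social marginal benefit = demand + MEB = 232.512 - 2.147Q.
Set SMB = MC: 232.512 - 2.147Q = 45.616 + 1.378Q → Q* = 53.0201.
Consumer price on the demand curve at Q*: 225.749 − 2.577×53.0201 = 89.1162.

P = 89.116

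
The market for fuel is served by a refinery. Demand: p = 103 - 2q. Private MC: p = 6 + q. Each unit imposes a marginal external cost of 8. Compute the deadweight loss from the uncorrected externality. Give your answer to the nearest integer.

DWL = 11

Market equilibrium (private): 6 + q = 103 - 2q → q_m = 32.3333.
Social marginal cost = private MC + MEC = 14 + q.
Set SMC = demand: 14 + q = 103 - 2q → q* = 29.6667.
Height of the DWL triangle at q_m is SMC(q_m) − demand(q_m) = MEC(q_m) = 8.0000.
DWL = ½ × 2.6666 × 8.0000 = 10.6664.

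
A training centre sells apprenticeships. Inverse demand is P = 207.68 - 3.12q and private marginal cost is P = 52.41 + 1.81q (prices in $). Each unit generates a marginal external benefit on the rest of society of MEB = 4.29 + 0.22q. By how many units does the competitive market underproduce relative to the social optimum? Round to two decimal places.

2.38 units

Market equilibrium (private): 52.41 + 1.81q = 207.68 - 3.12q → q_m = 31.4949.
Social marginal cost = private MC − MEB = 48.12 + 1.59q.
Set SMC = demand: 48.12 + 1.59q = 207.68 - 3.12q → q* = 33.8769.
Gap = |31.4949 − 33.8769| = 2.3820.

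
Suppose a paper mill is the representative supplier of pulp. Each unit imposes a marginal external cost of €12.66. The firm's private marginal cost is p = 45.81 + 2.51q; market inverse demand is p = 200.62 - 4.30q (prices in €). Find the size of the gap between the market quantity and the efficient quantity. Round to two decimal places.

1.86 units

Market equilibrium (private): 45.81 + 2.51q = 200.62 - 4.30q → q_m = 22.7327.
Social marginal cost = private MC + MEC = 58.47 + 2.51q.
Set SMC = demand: 58.47 + 2.51q = 200.62 - 4.30q → q* = 20.8737.
Gap = |22.7327 − 20.8737| = 1.8590.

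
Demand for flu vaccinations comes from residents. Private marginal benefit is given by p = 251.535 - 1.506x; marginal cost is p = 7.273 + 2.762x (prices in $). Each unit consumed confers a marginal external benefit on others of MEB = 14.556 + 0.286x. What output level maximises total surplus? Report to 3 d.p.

Social marginal benefit = demand + MEB = 266.091 - 1.220x.
Set SMB = MC: 266.091 - 1.220x = 7.273 + 2.762x → x* = 64.9970.

x* = 64.997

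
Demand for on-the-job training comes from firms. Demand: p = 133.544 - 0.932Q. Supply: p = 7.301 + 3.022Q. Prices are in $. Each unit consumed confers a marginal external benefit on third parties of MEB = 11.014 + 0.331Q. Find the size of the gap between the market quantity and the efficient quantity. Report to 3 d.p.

5.957 units

Market equilibrium (private): 7.301 + 3.022Q = 133.544 - 0.932Q → Q_m = 31.9279.
Social marginal benefit = demand + MEB = 144.558 - 0.601Q.
Set SMB = MC: 144.558 - 0.601Q = 7.301 + 3.022Q → Q* = 37.8849.
Gap = |31.9279 − 37.8849| = 5.9570.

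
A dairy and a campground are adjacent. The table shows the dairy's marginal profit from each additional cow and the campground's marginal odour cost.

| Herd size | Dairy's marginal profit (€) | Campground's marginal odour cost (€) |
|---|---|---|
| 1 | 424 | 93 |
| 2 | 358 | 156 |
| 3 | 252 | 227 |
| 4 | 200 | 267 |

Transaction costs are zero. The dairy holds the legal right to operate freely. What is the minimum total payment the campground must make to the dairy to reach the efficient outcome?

€200

Left alone the dairy would choose level 4 (marginal profit stays positive).
Efficient level: k* = 3 (marginal profit ≥ marginal odour cost through 3).
The campground must at least cover the dairy's forgone profit from cutting 4→3: 200 = 200.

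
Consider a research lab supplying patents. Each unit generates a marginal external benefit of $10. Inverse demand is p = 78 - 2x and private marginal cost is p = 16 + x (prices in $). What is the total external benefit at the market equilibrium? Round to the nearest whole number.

Market equilibrium (private): 16 + x = 78 - 2x → x_m = 20.6667.
Total external benefit = MEB × x_m = 10 × 20.6667 = 206.6670.

$207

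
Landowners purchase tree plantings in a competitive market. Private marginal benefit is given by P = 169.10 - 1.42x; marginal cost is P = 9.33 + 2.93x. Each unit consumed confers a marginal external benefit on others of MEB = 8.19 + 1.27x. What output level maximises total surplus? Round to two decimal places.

Social marginal benefit = demand + MEB = 177.29 - 0.15x.
Set SMB = MC: 177.29 - 0.15x = 9.33 + 2.93x → x* = 54.5325.

x* = 54.53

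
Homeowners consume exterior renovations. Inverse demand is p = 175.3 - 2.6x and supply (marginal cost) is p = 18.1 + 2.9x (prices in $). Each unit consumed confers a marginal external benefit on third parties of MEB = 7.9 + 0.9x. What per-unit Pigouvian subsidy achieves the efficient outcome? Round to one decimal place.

Social marginal benefit = demand + MEB = 183.2 - 1.7x.
Set SMB = MC: 183.2 - 1.7x = 18.1 + 2.9x → x* = 35.8913.
The Pigouvian subsidy equals MEB at x*: 7.9 + 0.9×35.8913 = 40.2022.

subsidy = $40.2 per unit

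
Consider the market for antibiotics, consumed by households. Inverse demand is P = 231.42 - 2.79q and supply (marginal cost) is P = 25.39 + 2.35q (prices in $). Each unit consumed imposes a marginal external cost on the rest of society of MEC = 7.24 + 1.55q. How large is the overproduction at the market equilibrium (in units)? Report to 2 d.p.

10.37 units

Market equilibrium (private): 25.39 + 2.35q = 231.42 - 2.79q → q_m = 40.0837.
Social marginal benefit = demand − MEC = 224.18 - 4.34q.
Set SMB = MC: 224.18 - 4.34q = 25.39 + 2.35q → q* = 29.7145.
Gap = |40.0837 − 29.7145| = 10.3692.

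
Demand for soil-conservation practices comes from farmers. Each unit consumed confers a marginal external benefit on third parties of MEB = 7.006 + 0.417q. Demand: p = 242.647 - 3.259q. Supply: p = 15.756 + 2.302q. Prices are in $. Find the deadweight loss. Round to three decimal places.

DWL = $56.080

Market equilibrium (private): 15.756 + 2.302q = 242.647 - 3.259q → q_m = 40.8004.
Social marginal benefit = demand + MEB = 249.653 - 2.842q.
Set SMB = MC: 249.653 - 2.842q = 15.756 + 2.302q → q* = 45.4699.
Between q* and q_m the wedge SMB − MC runs linearly from 0 to MEB(q_m), so the loss is a triangle.
DWL = ½ × 4.6695 × 24.0198 = 56.0802.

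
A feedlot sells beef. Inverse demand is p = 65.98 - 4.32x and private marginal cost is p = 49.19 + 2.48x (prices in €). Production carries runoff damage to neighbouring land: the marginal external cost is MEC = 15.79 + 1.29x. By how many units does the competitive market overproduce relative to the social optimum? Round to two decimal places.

2.35 units

Market equilibrium (private): 49.19 + 2.48x = 65.98 - 4.32x → x_m = 2.4691.
Social marginal cost = private MC + MEC = 64.98 + 3.77x.
Set SMC = demand: 64.98 + 3.77x = 65.98 - 4.32x → x* = 0.1236.
Gap = |2.4691 − 0.1236| = 2.3455.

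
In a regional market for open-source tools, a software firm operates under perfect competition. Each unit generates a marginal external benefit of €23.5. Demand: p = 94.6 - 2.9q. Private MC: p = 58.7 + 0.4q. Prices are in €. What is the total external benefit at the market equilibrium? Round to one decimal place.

€255.7

Market equilibrium (private): 58.7 + 0.4q = 94.6 - 2.9q → q_m = 10.8788.
Total external benefit = MEB × q_m = 23.5 × 10.8788 = 255.6518.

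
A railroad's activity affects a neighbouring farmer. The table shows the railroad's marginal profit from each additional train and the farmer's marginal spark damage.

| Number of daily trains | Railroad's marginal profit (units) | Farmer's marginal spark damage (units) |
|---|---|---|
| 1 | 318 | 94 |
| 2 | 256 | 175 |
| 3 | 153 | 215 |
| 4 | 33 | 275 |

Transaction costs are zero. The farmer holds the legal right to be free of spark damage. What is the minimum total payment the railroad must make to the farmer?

Efficient level: marginal profit ≥ marginal spark damage through level 2, so k* = 2.
With the farmer holding the right, the railroad must at least compensate total damage at k*: 94 + 175 = 269.

269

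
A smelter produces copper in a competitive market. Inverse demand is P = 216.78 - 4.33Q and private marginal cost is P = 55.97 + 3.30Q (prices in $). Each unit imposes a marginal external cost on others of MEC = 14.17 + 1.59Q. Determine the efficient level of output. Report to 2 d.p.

Q* = 15.90

Social marginal cost = private MC + MEC = 70.14 + 4.89Q.
Set SMC = demand: 70.14 + 4.89Q = 216.78 - 4.33Q → Q* = 15.9046.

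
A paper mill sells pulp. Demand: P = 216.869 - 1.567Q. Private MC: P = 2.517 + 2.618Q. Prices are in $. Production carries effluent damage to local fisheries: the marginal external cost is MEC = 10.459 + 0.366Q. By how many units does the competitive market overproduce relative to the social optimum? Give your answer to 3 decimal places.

Market equilibrium (private): 2.517 + 2.618Q = 216.869 - 1.567Q → Q_m = 51.2191.
Social marginal cost = private MC + MEC = 12.976 + 2.984Q.
Set SMC = demand: 12.976 + 2.984Q = 216.869 - 1.567Q → Q* = 44.8018.
Gap = |51.2191 − 44.8018| = 6.4173.

6.417 units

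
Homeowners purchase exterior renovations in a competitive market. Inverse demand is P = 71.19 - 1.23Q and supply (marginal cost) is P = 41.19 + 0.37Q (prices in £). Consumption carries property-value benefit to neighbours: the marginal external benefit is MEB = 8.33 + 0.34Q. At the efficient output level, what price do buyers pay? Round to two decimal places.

P = £33.77

Social marginal benefit = demand + MEB = 79.52 - 0.89Q.
Set SMB = MC: 79.52 - 0.89Q = 41.19 + 0.37Q → Q* = 30.4206.
Consumer price on the demand curve at Q*: 71.19 − 1.23×30.4206 = 33.7727.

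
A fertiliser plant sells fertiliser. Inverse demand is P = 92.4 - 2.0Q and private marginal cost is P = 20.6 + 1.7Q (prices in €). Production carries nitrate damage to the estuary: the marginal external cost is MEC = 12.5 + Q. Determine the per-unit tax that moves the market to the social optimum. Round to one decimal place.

tax = €25.1 per unit

Social marginal cost = private MC + MEC = 33.1 + 2.7Q.
Set SMC = demand: 33.1 + 2.7Q = 92.4 - 2.0Q → Q* = 12.6170.
The Pigouvian tax equals MEC at Q*: 12.5 + 1.0×12.6170 = 25.1170.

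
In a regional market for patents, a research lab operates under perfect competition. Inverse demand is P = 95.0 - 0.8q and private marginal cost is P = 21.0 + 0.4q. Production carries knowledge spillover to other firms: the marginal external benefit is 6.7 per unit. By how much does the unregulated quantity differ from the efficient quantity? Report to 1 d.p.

Market equilibrium (private): 21.0 + 0.4q = 95.0 - 0.8q → q_m = 61.6667.
Social marginal cost = private MC − MEB = 14.3 + 0.4q.
Set SMC = demand: 14.3 + 0.4q = 95.0 - 0.8q → q* = 67.2500.
Gap = |61.6667 − 67.2500| = 5.5833.

5.6 units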